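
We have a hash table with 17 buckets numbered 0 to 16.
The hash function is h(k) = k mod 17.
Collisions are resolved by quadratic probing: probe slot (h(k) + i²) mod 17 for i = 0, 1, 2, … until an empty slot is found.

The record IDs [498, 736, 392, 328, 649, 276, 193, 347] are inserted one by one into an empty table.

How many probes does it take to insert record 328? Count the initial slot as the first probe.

3

498 hashes to 5; slot 5 is free → place at 5.
736 hashes to 5; 5 taken → place at 6.
392 hashes to 1; slot 1 is free → place at 1.
328 hashes to 5; 5,6 taken → place at 9.
649 hashes to 3; slot 3 is free → place at 3.
276 hashes to 4; slot 4 is free → place at 4.
193 hashes to 6; 6 taken → place at 7.
347 hashes to 7; 7 taken → place at 8.
Table: [., 392, ., 649, 276, 498, 736, 193, 347, 328, ., ., ., ., ., ., .]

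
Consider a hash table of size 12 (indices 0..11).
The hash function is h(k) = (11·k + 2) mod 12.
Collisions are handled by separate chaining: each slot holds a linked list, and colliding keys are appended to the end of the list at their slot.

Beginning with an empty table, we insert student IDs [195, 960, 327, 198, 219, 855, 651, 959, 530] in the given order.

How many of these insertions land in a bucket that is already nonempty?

4

195 → bucket 11
960 → bucket 2
327 → bucket 11 (collision)
198 → bucket 8
219 → bucket 11 (collision)
855 → bucket 11 (collision)
651 → bucket 11 (collision)
959 → bucket 3
530 → bucket 0
Final buckets:
0: 530
1: _
2: 960
3: 959
4: _
5: _
6: _
7: _
8: 198
9: _
10: _
11: 195 -> 327 -> 219 -> 855 -> 651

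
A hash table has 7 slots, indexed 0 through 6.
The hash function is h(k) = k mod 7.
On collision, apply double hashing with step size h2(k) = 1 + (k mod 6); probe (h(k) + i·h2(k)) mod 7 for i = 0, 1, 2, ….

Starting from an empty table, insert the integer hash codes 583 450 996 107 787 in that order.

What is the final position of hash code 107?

583 hashes to 2; slot 2 is free -> place at 2.
450 hashes to 2, h2=1; 2 taken -> place at 3.
996 hashes to 2, h2=1; 2,3 taken -> place at 4.
107 hashes to 2, h2=6; 2 taken -> place at 1.
787 hashes to 3, h2=2; 3 taken -> place at 5.
Table: [-, 107, 583, 450, 996, 787, -]

1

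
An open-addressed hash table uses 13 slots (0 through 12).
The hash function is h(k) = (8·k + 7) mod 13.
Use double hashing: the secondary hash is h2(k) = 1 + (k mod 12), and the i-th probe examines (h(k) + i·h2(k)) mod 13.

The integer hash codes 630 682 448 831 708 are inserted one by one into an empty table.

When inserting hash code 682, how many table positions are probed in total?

2

630: h=3 => slot 3
682: h=3, h2=11, probe 3,1 => slot 1
448: h=3, h2=5, probe 3,8 => slot 8
831: h=12 => slot 12
708: h=3, h2=1, probe 3,4 => slot 4
Table: [_, 682, _, 630, 708, _, _, _, 448, _, _, _, 831]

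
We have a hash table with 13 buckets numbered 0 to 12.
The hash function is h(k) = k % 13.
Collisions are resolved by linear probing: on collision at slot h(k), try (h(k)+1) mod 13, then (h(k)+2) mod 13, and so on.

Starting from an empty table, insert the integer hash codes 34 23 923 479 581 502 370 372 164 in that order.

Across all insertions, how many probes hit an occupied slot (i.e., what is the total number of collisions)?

17

34 hashes to 8; slot 8 is free => place at 8.
23 hashes to 10; slot 10 is free => place at 10.
923 hashes to 0; slot 0 is free => place at 0.
479 hashes to 11; slot 11 is free => place at 11.
581 hashes to 9; slot 9 is free => place at 9.
502 hashes to 8; 8,9,10,11 taken => place at 12.
370 hashes to 6; slot 6 is free => place at 6.
372 hashes to 8; 8,9,10,11,12,0 taken => place at 1.
164 hashes to 8; 8,9,10,11,12,0,1 taken => place at 2.
Table: [923, 372, 164, —, —, —, 370, —, 34, 581, 23, 479, 502]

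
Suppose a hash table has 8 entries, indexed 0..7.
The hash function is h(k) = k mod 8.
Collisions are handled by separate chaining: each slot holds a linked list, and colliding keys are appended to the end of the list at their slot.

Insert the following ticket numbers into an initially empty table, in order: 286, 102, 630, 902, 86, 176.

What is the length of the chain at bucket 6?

286 -> bucket 6
102 -> bucket 6 (collision)
630 -> bucket 6 (collision)
902 -> bucket 6 (collision)
86 -> bucket 6 (collision)
176 -> bucket 0
Final buckets:
0: 176
1: ∅
2: ∅
3: ∅
4: ∅
5: ∅
6: 286 -> 102 -> 630 -> 902 -> 86
7: ∅

5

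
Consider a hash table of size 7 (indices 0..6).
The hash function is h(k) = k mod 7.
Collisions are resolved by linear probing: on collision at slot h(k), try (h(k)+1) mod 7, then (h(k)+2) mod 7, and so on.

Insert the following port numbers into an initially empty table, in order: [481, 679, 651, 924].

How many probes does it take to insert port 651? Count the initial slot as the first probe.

2

481: h=5 → slot 5
679: h=0 → slot 0
651: h=0, probe 0,1 → slot 1
924: h=0, probe 0,1,2 → slot 2
Table: [679, 651, 924, —, —, 481, —]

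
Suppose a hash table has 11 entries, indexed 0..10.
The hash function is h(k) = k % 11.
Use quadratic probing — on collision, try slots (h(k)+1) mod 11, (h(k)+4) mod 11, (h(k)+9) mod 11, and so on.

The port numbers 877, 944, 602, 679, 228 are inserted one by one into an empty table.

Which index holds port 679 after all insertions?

877 hashes to 8; slot 8 is free => place at 8.
944 hashes to 9; slot 9 is free => place at 9.
602 hashes to 8; 8,9 taken => place at 1.
679 hashes to 8; 8,9,1 taken => place at 6.
228 hashes to 8; 8,9,1,6 taken => place at 2.
Table: [., 602, 228, ., ., ., 679, ., 877, 944, .]

6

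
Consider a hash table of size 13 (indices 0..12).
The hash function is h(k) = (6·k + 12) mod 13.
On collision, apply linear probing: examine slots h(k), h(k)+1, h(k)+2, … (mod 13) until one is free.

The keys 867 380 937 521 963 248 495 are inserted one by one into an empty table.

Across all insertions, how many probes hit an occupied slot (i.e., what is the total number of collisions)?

10

867: h=1 -> slot 1
380: h=4 -> slot 4
937: h=5 -> slot 5
521: h=5, probe 5,6 -> slot 6
963: h=5, probe 5,6,7 -> slot 7
248: h=5, probe 5,6,7,8 -> slot 8
495: h=5, probe 5,6,7,8,9 -> slot 9
Table: [-, 867, -, -, 380, 937, 521, 963, 248, 495, -, -, -]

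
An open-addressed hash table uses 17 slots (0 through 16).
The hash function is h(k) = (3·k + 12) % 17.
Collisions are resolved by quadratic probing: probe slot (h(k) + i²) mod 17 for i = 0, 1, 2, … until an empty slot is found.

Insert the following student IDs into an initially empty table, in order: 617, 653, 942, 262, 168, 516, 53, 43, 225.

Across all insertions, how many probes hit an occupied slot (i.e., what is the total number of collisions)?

617 hashes to 10; slot 10 is free => place at 10.
653 hashes to 16; slot 16 is free => place at 16.
942 hashes to 16; 16 taken => place at 0.
262 hashes to 16; 16,0 taken => place at 3.
168 hashes to 6; slot 6 is free => place at 6.
516 hashes to 13; slot 13 is free => place at 13.
53 hashes to 1; slot 1 is free => place at 1.
43 hashes to 5; slot 5 is free => place at 5.
225 hashes to 7; slot 7 is free => place at 7.
Table: [942, 53, —, 262, —, 43, 168, 225, —, —, 617, —, —, 516, —, —, 653]

3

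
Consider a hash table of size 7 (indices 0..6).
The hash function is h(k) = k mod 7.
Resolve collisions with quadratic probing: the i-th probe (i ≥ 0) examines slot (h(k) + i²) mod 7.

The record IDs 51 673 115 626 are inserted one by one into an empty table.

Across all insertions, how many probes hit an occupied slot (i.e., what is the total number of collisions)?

1

51 hashes to 2; slot 2 is free → place at 2.
673 hashes to 1; slot 1 is free → place at 1.
115 hashes to 3; slot 3 is free → place at 3.
626 hashes to 3; 3 taken → place at 4.
Table: [∅, 673, 51, 115, 626, ∅, ∅]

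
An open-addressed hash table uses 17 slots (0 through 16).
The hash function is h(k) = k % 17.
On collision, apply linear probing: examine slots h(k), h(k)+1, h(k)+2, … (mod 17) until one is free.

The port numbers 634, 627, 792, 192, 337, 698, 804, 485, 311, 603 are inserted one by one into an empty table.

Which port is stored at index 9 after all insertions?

634: h=5 → slot 5
627: h=15 → slot 15
792: h=10 → slot 10
192: h=5, probe 5,6 → slot 6
337: h=14 → slot 14
698: h=1 → slot 1
804: h=5, probe 5,6,7 → slot 7
485: h=9 → slot 9
311: h=5, probe 5,6,7,8 → slot 8
603: h=8, probe 8,9,10,11 → slot 11
Table: [., 698, ., ., ., 634, 192, 804, 311, 485, 792, 603, ., ., 337, 627, .]

485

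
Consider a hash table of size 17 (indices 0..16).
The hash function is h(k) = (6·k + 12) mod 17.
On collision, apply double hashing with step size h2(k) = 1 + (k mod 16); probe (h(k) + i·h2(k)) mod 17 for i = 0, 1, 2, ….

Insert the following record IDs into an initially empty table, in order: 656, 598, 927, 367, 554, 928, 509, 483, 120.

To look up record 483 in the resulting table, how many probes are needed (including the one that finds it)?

2

Insert 656: h=4, slot 4 empty → index 4.
Insert 598: h=13, slot 13 empty → index 13.
Insert 927: h=15, slot 15 empty → index 15.
Insert 367: h=4, h2=16, slot 4 occupied → index 3.
Insert 554: h=4, h2=11, slots 4,15 occupied → index 9.
Insert 928: h=4, h2=1, slot 4 occupied → index 5.
Insert 509: h=6, slot 6 empty → index 6.
Insert 483: h=3, h2=4, slot 3 occupied → index 7.
Insert 120: h=1, slot 1 empty → index 1.
Table: [—, 120, —, 367, 656, 928, 509, 483, —, 554, —, —, —, 598, —, 927, —]
Lookup 483: h=3, h2=4, probe 3,7 → found at 7.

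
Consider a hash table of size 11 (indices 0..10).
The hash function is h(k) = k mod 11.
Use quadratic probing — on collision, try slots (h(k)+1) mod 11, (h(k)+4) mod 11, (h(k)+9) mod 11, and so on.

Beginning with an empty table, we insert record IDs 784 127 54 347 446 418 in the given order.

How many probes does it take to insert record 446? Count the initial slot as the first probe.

4

784 hashes to 3; slot 3 is free => place at 3.
127 hashes to 6; slot 6 is free => place at 6.
54 hashes to 10; slot 10 is free => place at 10.
347 hashes to 6; 6 taken => place at 7.
446 hashes to 6; 6,7,10 taken => place at 4.
418 hashes to 0; slot 0 is free => place at 0.
Table: [418, —, —, 784, 446, —, 127, 347, —, —, 54]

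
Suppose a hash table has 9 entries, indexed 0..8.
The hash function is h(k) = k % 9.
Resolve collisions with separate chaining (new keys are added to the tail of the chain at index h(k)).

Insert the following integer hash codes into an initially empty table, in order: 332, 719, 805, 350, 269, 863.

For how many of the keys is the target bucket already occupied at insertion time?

4

Insert 332: h=8, bucket 8 empty -> new chain.
Insert 719: h=8, bucket 8 nonempty -> append to chain.
Insert 805: h=4, bucket 4 empty -> new chain.
Insert 350: h=8, bucket 8 nonempty -> append to chain.
Insert 269: h=8, bucket 8 nonempty -> append to chain.
Insert 863: h=8, bucket 8 nonempty -> append to chain.
Final buckets:
0: —
1: —
2: —
3: —
4: 805
5: —
6: —
7: —
8: 332 -> 719 -> 350 -> 269 -> 863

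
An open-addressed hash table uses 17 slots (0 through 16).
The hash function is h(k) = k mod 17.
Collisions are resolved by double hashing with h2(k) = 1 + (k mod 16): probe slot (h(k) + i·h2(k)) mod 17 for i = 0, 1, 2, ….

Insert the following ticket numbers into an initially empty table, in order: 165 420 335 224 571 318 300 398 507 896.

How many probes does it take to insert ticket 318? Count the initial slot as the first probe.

Insert 165: h=12, slot 12 empty => index 12.
Insert 420: h=12, h2=5, slot 12 occupied => index 0.
Insert 335: h=12, h2=16, slot 12 occupied => index 11.
Insert 224: h=3, slot 3 empty => index 3.
Insert 571: h=10, slot 10 empty => index 10.
Insert 318: h=12, h2=15, slots 12,10 occupied => index 8.
Insert 300: h=11, h2=13, slot 11 occupied => index 7.
Insert 398: h=7, h2=15, slot 7 occupied => index 5.
Insert 507: h=14, slot 14 empty => index 14.
Insert 896: h=12, h2=1, slot 12 occupied => index 13.
Table: [420, ∅, ∅, 224, ∅, 398, ∅, 300, 318, ∅, 571, 335, 165, 896, 507, ∅, ∅]

3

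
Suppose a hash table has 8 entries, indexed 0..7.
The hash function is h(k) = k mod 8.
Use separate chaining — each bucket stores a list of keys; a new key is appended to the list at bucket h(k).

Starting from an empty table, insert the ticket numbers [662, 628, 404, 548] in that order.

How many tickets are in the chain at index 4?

662 -> bucket 6
628 -> bucket 4
404 -> bucket 4 (collision)
548 -> bucket 4 (collision)
Final buckets:
0: —
1: —
2: —
3: —
4: 628 -> 404 -> 548
5: —
6: 662
7: —

3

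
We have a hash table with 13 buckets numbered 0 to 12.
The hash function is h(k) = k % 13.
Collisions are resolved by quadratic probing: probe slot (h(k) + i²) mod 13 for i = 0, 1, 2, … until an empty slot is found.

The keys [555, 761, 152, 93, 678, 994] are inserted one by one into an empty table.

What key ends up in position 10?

Insert 555: h=9, slot 9 empty -> index 9.
Insert 761: h=7, slot 7 empty -> index 7.
Insert 152: h=9, slot 9 occupied -> index 10.
Insert 93: h=2, slot 2 empty -> index 2.
Insert 678: h=2, slot 2 occupied -> index 3.
Insert 994: h=6, slot 6 empty -> index 6.
Table: [—, —, 93, 678, —, —, 994, 761, —, 555, 152, —, —]

152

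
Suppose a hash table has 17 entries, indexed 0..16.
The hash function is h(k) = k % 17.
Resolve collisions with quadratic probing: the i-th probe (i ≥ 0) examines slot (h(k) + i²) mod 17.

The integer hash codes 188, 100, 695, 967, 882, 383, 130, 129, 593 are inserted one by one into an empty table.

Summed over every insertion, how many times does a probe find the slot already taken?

10

188 hashes to 1; slot 1 is free -> place at 1.
100 hashes to 15; slot 15 is free -> place at 15.
695 hashes to 15; 15 taken -> place at 16.
967 hashes to 15; 15,16 taken -> place at 2.
882 hashes to 15; 15,16,2 taken -> place at 7.
383 hashes to 9; slot 9 is free -> place at 9.
130 hashes to 11; slot 11 is free -> place at 11.
129 hashes to 10; slot 10 is free -> place at 10.
593 hashes to 15; 15,16,2,7 taken -> place at 14.
Table: [_, 188, 967, _, _, _, _, 882, _, 383, 129, 130, _, _, 593, 100, 695]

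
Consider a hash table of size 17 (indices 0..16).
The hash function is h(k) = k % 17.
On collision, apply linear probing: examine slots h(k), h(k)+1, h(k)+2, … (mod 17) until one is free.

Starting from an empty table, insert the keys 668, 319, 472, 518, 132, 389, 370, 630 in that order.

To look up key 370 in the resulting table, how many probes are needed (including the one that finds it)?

Insert 668: h=5, slot 5 empty → index 5.
Insert 319: h=13, slot 13 empty → index 13.
Insert 472: h=13, slot 13 occupied → index 14.
Insert 518: h=8, slot 8 empty → index 8.
Insert 132: h=13, slots 13,14 occupied → index 15.
Insert 389: h=15, slot 15 occupied → index 16.
Insert 370: h=13, slots 13,14,15,16 occupied → index 0.
Insert 630: h=1, slot 1 empty → index 1.
Table: [370, 630, —, —, —, 668, —, —, 518, —, —, —, —, 319, 472, 132, 389]
Lookup 370: h=13, probe 13,14,15,16,0 → found at 0.

5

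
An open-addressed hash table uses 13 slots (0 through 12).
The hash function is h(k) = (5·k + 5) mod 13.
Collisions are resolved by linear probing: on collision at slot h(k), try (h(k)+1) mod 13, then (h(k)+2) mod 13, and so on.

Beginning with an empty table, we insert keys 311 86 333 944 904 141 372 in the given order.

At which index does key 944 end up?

311 hashes to 0; slot 0 is free => place at 0.
86 hashes to 6; slot 6 is free => place at 6.
333 hashes to 6; 6 taken => place at 7.
944 hashes to 6; 6,7 taken => place at 8.
904 hashes to 1; slot 1 is free => place at 1.
141 hashes to 8; 8 taken => place at 9.
372 hashes to 6; 6,7,8,9 taken => place at 10.
Table: [311, 904, ∅, ∅, ∅, ∅, 86, 333, 944, 141, 372, ∅, ∅]

8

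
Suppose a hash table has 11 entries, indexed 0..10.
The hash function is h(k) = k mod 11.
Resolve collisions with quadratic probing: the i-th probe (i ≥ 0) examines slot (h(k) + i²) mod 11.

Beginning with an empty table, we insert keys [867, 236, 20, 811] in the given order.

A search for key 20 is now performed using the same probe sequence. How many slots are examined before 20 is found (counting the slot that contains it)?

Insert 867: h=9, slot 9 empty => index 9.
Insert 236: h=5, slot 5 empty => index 5.
Insert 20: h=9, slot 9 occupied => index 10.
Insert 811: h=8, slot 8 empty => index 8.
Table: [∅, ∅, ∅, ∅, ∅, 236, ∅, ∅, 811, 867, 20]
Lookup 20: h=9, probe 9,10 → found at 10.

2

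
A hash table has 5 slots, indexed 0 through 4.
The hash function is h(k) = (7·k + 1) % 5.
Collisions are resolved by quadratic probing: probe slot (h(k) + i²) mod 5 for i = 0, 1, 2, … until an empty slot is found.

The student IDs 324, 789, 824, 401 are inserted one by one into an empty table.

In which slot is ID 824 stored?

324: h=4 -> slot 4
789: h=4, probe 4,0 -> slot 0
824: h=4, probe 4,0,3 -> slot 3
401: h=3, probe 3,4,2 -> slot 2
Table: [789, ., 401, 824, 324]

3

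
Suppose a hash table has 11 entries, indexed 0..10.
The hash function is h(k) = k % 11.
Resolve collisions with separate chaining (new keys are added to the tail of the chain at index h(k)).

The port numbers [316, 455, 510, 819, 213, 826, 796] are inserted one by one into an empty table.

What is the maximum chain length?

4

316 → bucket 8
455 → bucket 4
510 → bucket 4 (collision)
819 → bucket 5
213 → bucket 4 (collision)
826 → bucket 1
796 → bucket 4 (collision)
Final buckets:
0: -
1: 826
2: -
3: -
4: 455 -> 510 -> 213 -> 796
5: 819
6: -
7: -
8: 316
9: -
10: -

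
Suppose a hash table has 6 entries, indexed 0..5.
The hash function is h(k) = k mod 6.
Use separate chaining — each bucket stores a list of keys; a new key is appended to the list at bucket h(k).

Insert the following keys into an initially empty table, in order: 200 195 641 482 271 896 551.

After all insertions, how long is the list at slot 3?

1

200 → bucket 2
195 → bucket 3
641 → bucket 5
482 → bucket 2 (collision)
271 → bucket 1
896 → bucket 2 (collision)
551 → bucket 5 (collision)
Final buckets:
0: —
1: 271
2: 200 -> 482 -> 896
3: 195
4: —
5: 641 -> 551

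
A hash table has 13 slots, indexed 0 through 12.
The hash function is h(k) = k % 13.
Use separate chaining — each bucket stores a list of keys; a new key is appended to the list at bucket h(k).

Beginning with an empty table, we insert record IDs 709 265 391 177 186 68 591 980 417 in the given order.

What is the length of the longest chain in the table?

709 → bucket 7
265 → bucket 5
391 → bucket 1
177 → bucket 8
186 → bucket 4
68 → bucket 3
591 → bucket 6
980 → bucket 5 (collision)
417 → bucket 1 (collision)
Final buckets:
0: ∅
1: 391 -> 417
2: ∅
3: 68
4: 186
5: 265 -> 980
6: 591
7: 709
8: 177
9: ∅
10: ∅
11: ∅
12: ∅

2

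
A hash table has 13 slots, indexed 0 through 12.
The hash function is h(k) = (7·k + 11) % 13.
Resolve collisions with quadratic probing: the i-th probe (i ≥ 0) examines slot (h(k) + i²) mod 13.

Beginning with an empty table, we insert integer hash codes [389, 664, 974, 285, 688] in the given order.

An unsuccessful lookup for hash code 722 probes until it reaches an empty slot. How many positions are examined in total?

2

389 hashes to 4; slot 4 is free → place at 4.
664 hashes to 5; slot 5 is free → place at 5.
974 hashes to 4; 4,5 taken → place at 8.
285 hashes to 4; 4,5,8 taken → place at 0.
688 hashes to 4; 4,5,8,0 taken → place at 7.
Table: [285, ∅, ∅, ∅, 389, 664, ∅, 688, 974, ∅, ∅, ∅, ∅]
Lookup 722: h=8, probe 8,9 → slot 9 empty, not found.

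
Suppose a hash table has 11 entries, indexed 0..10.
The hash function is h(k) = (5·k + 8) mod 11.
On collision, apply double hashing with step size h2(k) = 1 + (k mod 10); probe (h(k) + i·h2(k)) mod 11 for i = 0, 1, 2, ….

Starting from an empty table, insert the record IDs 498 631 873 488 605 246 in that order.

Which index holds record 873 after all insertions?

Insert 498: h=1, slot 1 empty => index 1.
Insert 631: h=6, slot 6 empty => index 6.
Insert 873: h=6, h2=4, slot 6 occupied => index 10.
Insert 488: h=6, h2=9, slot 6 occupied => index 4.
Insert 605: h=8, slot 8 empty => index 8.
Insert 246: h=6, h2=7, slot 6 occupied => index 2.
Table: [_, 498, 246, _, 488, _, 631, _, 605, _, 873]

10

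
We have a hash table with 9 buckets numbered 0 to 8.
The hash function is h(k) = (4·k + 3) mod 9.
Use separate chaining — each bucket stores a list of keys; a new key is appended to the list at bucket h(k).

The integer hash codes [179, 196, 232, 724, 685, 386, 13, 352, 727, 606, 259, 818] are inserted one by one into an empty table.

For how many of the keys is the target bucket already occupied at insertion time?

7

179 → bucket 8
196 → bucket 4
232 → bucket 4 (collision)
724 → bucket 1
685 → bucket 7
386 → bucket 8 (collision)
13 → bucket 1 (collision)
352 → bucket 7 (collision)
727 → bucket 4 (collision)
606 → bucket 6
259 → bucket 4 (collision)
818 → bucket 8 (collision)
Final buckets:
0: .
1: 724 -> 13
2: .
3: .
4: 196 -> 232 -> 727 -> 259
5: .
6: 606
7: 685 -> 352
8: 179 -> 386 -> 818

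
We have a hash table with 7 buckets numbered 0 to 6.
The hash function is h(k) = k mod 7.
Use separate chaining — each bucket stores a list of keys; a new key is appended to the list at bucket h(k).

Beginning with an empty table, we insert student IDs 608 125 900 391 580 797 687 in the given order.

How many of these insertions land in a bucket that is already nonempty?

4

608 → bucket 6
125 → bucket 6 (collision)
900 → bucket 4
391 → bucket 6 (collision)
580 → bucket 6 (collision)
797 → bucket 6 (collision)
687 → bucket 1
Final buckets:
0: —
1: 687
2: —
3: —
4: 900
5: —
6: 608 -> 125 -> 391 -> 580 -> 797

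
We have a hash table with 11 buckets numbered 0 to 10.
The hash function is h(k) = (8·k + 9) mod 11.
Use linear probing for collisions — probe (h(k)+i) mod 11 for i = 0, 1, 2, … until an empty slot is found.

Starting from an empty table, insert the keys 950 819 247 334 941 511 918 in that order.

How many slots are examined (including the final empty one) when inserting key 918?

950 hashes to 8; slot 8 is free => place at 8.
819 hashes to 5; slot 5 is free => place at 5.
247 hashes to 5; 5 taken => place at 6.
334 hashes to 8; 8 taken => place at 9.
941 hashes to 2; slot 2 is free => place at 2.
511 hashes to 5; 5,6 taken => place at 7.
918 hashes to 5; 5,6,7,8,9 taken => place at 10.
Table: [-, -, 941, -, -, 819, 247, 511, 950, 334, 918]

6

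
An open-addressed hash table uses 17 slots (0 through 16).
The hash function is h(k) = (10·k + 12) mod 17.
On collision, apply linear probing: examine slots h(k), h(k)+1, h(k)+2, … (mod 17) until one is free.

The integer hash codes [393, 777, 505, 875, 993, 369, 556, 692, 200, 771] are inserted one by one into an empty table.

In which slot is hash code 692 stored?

2

Insert 393: h=15, slot 15 empty => index 15.
Insert 777: h=13, slot 13 empty => index 13.
Insert 505: h=13, slot 13 occupied => index 14.
Insert 875: h=7, slot 7 empty => index 7.
Insert 993: h=14, slots 14,15 occupied => index 16.
Insert 369: h=13, slots 13,14,15,16 occupied => index 0.
Insert 556: h=13, slots 13,14,15,16,0 occupied => index 1.
Insert 692: h=13, slots 13,14,15,16,0,1 occupied => index 2.
Insert 200: h=6, slot 6 empty => index 6.
Insert 771: h=4, slot 4 empty => index 4.
Table: [369, 556, 692, -, 771, -, 200, 875, -, -, -, -, -, 777, 505, 393, 993]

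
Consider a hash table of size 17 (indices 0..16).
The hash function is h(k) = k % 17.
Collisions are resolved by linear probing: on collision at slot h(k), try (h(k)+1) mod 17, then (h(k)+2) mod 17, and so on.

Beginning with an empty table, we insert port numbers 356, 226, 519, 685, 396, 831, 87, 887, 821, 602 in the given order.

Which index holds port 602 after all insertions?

10

Insert 356: h=16, slot 16 empty => index 16.
Insert 226: h=5, slot 5 empty => index 5.
Insert 519: h=9, slot 9 empty => index 9.
Insert 685: h=5, slot 5 occupied => index 6.
Insert 396: h=5, slots 5,6 occupied => index 7.
Insert 831: h=15, slot 15 empty => index 15.
Insert 87: h=2, slot 2 empty => index 2.
Insert 887: h=3, slot 3 empty => index 3.
Insert 821: h=5, slots 5,6,7 occupied => index 8.
Insert 602: h=7, slots 7,8,9 occupied => index 10.
Table: [_, _, 87, 887, _, 226, 685, 396, 821, 519, 602, _, _, _, _, 831, 356]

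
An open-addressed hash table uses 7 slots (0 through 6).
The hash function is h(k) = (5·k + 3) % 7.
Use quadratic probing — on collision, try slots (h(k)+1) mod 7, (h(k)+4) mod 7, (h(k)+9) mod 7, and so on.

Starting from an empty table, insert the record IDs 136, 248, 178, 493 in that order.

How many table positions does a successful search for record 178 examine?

3

136: h=4 => slot 4
248: h=4, probe 4,5 => slot 5
178: h=4, probe 4,5,1 => slot 1
493: h=4, probe 4,5,1,6 => slot 6
Table: [—, 178, —, —, 136, 248, 493]
Lookup 178: h=4, probe 4,5,1 → found at 1.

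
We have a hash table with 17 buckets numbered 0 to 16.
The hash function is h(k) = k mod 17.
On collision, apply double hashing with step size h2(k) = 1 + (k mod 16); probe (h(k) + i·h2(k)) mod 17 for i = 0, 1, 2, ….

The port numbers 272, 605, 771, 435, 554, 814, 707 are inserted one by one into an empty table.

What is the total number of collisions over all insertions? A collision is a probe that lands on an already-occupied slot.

4

Insert 272: h=0, slot 0 empty => index 0.
Insert 605: h=10, slot 10 empty => index 10.
Insert 771: h=6, slot 6 empty => index 6.
Insert 435: h=10, h2=4, slot 10 occupied => index 14.
Insert 554: h=10, h2=11, slot 10 occupied => index 4.
Insert 814: h=15, slot 15 empty => index 15.
Insert 707: h=10, h2=4, slots 10,14 occupied => index 1.
Table: [272, 707, -, -, 554, -, 771, -, -, -, 605, -, -, -, 435, 814, -]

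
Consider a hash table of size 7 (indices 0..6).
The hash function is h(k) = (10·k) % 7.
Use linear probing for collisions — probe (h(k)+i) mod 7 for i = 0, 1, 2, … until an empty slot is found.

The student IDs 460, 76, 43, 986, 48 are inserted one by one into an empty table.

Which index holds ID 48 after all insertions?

6

Insert 460: h=1, slot 1 empty => index 1.
Insert 76: h=4, slot 4 empty => index 4.
Insert 43: h=3, slot 3 empty => index 3.
Insert 986: h=4, slot 4 occupied => index 5.
Insert 48: h=4, slots 4,5 occupied => index 6.
Table: [∅, 460, ∅, 43, 76, 986, 48]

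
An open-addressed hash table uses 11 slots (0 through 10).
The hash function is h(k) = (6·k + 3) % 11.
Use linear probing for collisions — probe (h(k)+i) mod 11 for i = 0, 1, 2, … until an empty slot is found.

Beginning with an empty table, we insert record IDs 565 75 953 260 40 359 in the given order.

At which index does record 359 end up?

6

565 hashes to 5; slot 5 is free -> place at 5.
75 hashes to 2; slot 2 is free -> place at 2.
953 hashes to 1; slot 1 is free -> place at 1.
260 hashes to 1; 1,2 taken -> place at 3.
40 hashes to 1; 1,2,3 taken -> place at 4.
359 hashes to 1; 1,2,3,4,5 taken -> place at 6.
Table: [-, 953, 75, 260, 40, 565, 359, -, -, -, -]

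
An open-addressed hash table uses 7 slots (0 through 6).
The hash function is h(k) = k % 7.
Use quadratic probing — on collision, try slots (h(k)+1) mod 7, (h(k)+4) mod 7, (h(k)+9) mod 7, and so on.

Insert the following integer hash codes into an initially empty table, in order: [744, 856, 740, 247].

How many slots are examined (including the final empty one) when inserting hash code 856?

744 hashes to 2; slot 2 is free -> place at 2.
856 hashes to 2; 2 taken -> place at 3.
740 hashes to 5; slot 5 is free -> place at 5.
247 hashes to 2; 2,3 taken -> place at 6.
Table: [-, -, 744, 856, -, 740, 247]

2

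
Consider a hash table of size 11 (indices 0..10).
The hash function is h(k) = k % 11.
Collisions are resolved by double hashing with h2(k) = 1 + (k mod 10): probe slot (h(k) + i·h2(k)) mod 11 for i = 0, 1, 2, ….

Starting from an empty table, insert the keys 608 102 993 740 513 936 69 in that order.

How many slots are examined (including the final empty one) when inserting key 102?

2

608 hashes to 3; slot 3 is free -> place at 3.
102 hashes to 3, h2=3; 3 taken -> place at 6.
993 hashes to 3, h2=4; 3 taken -> place at 7.
740 hashes to 3, h2=1; 3 taken -> place at 4.
513 hashes to 7, h2=4; 7 taken -> place at 0.
936 hashes to 1; slot 1 is free -> place at 1.
69 hashes to 3, h2=10; 3 taken -> place at 2.
Table: [513, 936, 69, 608, 740, _, 102, 993, _, _, _]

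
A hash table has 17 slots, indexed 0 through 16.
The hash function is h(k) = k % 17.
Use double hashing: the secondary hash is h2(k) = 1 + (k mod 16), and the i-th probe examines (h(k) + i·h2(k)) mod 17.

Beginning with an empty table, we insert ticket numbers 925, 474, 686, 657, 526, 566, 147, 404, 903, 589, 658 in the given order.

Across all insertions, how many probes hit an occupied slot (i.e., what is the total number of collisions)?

4

925: h=7 => slot 7
474: h=15 => slot 15
686: h=6 => slot 6
657: h=11 => slot 11
526: h=16 => slot 16
566: h=5 => slot 5
147: h=11, h2=4, probe 11,15,2 => slot 2
404: h=13 => slot 13
903: h=2, h2=8, probe 2,10 => slot 10
589: h=11, h2=14, probe 11,8 => slot 8
658: h=12 => slot 12
Table: [∅, ∅, 147, ∅, ∅, 566, 686, 925, 589, ∅, 903, 657, 658, 404, ∅, 474, 526]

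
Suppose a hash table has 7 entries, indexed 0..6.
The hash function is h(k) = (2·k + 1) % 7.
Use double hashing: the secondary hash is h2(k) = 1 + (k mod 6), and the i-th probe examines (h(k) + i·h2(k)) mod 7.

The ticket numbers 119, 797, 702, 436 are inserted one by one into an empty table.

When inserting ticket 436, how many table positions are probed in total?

Insert 119: h=1, slot 1 empty -> index 1.
Insert 797: h=6, slot 6 empty -> index 6.
Insert 702: h=5, slot 5 empty -> index 5.
Insert 436: h=5, h2=5, slot 5 occupied -> index 3.
Table: [_, 119, _, 436, _, 702, 797]

2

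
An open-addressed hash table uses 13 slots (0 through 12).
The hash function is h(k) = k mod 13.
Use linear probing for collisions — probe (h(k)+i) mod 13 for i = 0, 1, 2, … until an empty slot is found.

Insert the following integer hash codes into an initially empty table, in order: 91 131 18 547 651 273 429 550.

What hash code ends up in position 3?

91 hashes to 0; slot 0 is free -> place at 0.
131 hashes to 1; slot 1 is free -> place at 1.
18 hashes to 5; slot 5 is free -> place at 5.
547 hashes to 1; 1 taken -> place at 2.
651 hashes to 1; 1,2 taken -> place at 3.
273 hashes to 0; 0,1,2,3 taken -> place at 4.
429 hashes to 0; 0,1,2,3,4,5 taken -> place at 6.
550 hashes to 4; 4,5,6 taken -> place at 7.
Table: [91, 131, 547, 651, 273, 18, 429, 550, ∅, ∅, ∅, ∅, ∅]

651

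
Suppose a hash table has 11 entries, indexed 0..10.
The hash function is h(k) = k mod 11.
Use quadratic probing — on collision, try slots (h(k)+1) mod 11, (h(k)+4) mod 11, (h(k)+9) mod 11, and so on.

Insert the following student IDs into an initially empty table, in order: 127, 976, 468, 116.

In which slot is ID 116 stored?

10

127 hashes to 6; slot 6 is free -> place at 6.
976 hashes to 8; slot 8 is free -> place at 8.
468 hashes to 6; 6 taken -> place at 7.
116 hashes to 6; 6,7 taken -> place at 10.
Table: [_, _, _, _, _, _, 127, 468, 976, _, 116]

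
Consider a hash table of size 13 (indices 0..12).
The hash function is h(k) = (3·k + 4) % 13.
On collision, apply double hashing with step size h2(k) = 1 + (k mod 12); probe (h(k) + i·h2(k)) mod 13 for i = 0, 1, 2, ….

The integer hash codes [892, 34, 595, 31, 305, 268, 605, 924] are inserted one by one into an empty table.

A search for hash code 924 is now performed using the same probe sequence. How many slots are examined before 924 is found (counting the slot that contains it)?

Insert 892: h=2, slot 2 empty => index 2.
Insert 34: h=2, h2=11, slot 2 occupied => index 0.
Insert 595: h=8, slot 8 empty => index 8.
Insert 31: h=6, slot 6 empty => index 6.
Insert 305: h=9, slot 9 empty => index 9.
Insert 268: h=2, h2=5, slot 2 occupied => index 7.
Insert 605: h=12, slot 12 empty => index 12.
Insert 924: h=7, h2=1, slots 7,8,9 occupied => index 10.
Table: [34, _, 892, _, _, _, 31, 268, 595, 305, 924, _, 605]
Lookup 924: h=7, h2=1, probe 7,8,9,10 → found at 10.

4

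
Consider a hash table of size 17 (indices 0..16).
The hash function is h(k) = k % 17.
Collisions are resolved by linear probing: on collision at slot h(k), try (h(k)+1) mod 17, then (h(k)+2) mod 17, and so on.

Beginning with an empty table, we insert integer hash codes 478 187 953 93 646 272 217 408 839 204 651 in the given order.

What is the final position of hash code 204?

478: h=2 → slot 2
187: h=0 → slot 0
953: h=1 → slot 1
93: h=8 → slot 8
646: h=0, probe 0,1,2,3 → slot 3
272: h=0, probe 0,1,2,3,4 → slot 4
217: h=13 → slot 13
408: h=0, probe 0,1,2,3,4,5 → slot 5
839: h=6 → slot 6
204: h=0, probe 0,1,2,3,4,5,6,7 → slot 7
651: h=5, probe 5,6,7,8,9 → slot 9
Table: [187, 953, 478, 646, 272, 408, 839, 204, 93, 651, -, -, -, 217, -, -, -]

7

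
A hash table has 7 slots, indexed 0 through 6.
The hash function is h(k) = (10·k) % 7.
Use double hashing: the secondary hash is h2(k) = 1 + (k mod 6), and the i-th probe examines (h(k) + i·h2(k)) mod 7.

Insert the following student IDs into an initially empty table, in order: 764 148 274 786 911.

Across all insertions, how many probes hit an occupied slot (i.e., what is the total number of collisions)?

5

Insert 764: h=3, slot 3 empty -> index 3.
Insert 148: h=3, h2=5, slot 3 occupied -> index 1.
Insert 274: h=3, h2=5, slots 3,1 occupied -> index 6.
Insert 786: h=6, h2=1, slot 6 occupied -> index 0.
Insert 911: h=3, h2=6, slot 3 occupied -> index 2.
Table: [786, 148, 911, 764, -, -, 274]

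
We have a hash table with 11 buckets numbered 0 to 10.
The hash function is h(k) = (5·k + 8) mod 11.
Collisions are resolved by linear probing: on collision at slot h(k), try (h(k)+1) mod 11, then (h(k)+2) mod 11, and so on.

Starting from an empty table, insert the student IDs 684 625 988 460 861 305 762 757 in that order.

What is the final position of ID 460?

684: h=7 => slot 7
625: h=9 => slot 9
988: h=9, probe 9,10 => slot 10
460: h=9, probe 9,10,0 => slot 0
861: h=1 => slot 1
305: h=4 => slot 4
762: h=1, probe 1,2 => slot 2
757: h=9, probe 9,10,0,1,2,3 => slot 3
Table: [460, 861, 762, 757, 305, -, -, 684, -, 625, 988]

0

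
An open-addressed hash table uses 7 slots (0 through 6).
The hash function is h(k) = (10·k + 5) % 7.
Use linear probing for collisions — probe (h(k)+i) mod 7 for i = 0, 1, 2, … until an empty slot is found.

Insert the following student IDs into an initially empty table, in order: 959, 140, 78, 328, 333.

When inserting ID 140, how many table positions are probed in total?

2

Insert 959: h=5, slot 5 empty => index 5.
Insert 140: h=5, slot 5 occupied => index 6.
Insert 78: h=1, slot 1 empty => index 1.
Insert 328: h=2, slot 2 empty => index 2.
Insert 333: h=3, slot 3 empty => index 3.
Table: [., 78, 328, 333, ., 959, 140]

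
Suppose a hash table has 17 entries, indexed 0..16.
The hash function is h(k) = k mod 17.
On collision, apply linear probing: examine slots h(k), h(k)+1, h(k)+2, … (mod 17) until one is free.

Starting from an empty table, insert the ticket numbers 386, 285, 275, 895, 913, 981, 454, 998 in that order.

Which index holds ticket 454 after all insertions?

16

386: h=12 → slot 12
285: h=13 → slot 13
275: h=3 → slot 3
895: h=11 → slot 11
913: h=12, probe 12,13,14 → slot 14
981: h=12, probe 12,13,14,15 → slot 15
454: h=12, probe 12,13,14,15,16 → slot 16
998: h=12, probe 12,13,14,15,16,0 → slot 0
Table: [998, —, —, 275, —, —, —, —, —, —, —, 895, 386, 285, 913, 981, 454]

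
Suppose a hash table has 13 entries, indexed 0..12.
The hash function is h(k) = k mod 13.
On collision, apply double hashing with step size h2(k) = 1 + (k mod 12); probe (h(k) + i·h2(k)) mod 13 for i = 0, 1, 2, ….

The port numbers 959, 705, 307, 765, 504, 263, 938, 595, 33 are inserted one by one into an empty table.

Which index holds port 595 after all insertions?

0

959: h=10 → slot 10
705: h=3 → slot 3
307: h=8 → slot 8
765: h=11 → slot 11
504: h=10, h2=1, probe 10,11,12 → slot 12
263: h=3, h2=12, probe 3,2 → slot 2
938: h=2, h2=3, probe 2,5 → slot 5
595: h=10, h2=8, probe 10,5,0 → slot 0
33: h=7 → slot 7
Table: [595, -, 263, 705, -, 938, -, 33, 307, -, 959, 765, 504]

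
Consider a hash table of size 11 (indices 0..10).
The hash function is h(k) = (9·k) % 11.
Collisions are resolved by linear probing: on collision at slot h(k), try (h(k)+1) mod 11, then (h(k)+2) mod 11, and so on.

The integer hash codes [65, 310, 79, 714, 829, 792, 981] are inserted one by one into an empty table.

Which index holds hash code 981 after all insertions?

65 hashes to 2; slot 2 is free -> place at 2.
310 hashes to 7; slot 7 is free -> place at 7.
79 hashes to 7; 7 taken -> place at 8.
714 hashes to 2; 2 taken -> place at 3.
829 hashes to 3; 3 taken -> place at 4.
792 hashes to 0; slot 0 is free -> place at 0.
981 hashes to 7; 7,8 taken -> place at 9.
Table: [792, _, 65, 714, 829, _, _, 310, 79, 981, _]

9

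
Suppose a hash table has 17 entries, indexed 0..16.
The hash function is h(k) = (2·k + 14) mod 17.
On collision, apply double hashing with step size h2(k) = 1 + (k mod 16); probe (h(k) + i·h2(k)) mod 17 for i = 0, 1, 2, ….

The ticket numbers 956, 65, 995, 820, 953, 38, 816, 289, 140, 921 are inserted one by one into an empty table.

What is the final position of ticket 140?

6

956 hashes to 5; slot 5 is free -> place at 5.
65 hashes to 8; slot 8 is free -> place at 8.
995 hashes to 15; slot 15 is free -> place at 15.
820 hashes to 5, h2=5; 5 taken -> place at 10.
953 hashes to 16; slot 16 is free -> place at 16.
38 hashes to 5, h2=7; 5 taken -> place at 12.
816 hashes to 14; slot 14 is free -> place at 14.
289 hashes to 14, h2=2; 14,16 taken -> place at 1.
140 hashes to 5, h2=13; 5,1,14,10 taken -> place at 6.
921 hashes to 3; slot 3 is free -> place at 3.
Table: [∅, 289, ∅, 921, ∅, 956, 140, ∅, 65, ∅, 820, ∅, 38, ∅, 816, 995, 953]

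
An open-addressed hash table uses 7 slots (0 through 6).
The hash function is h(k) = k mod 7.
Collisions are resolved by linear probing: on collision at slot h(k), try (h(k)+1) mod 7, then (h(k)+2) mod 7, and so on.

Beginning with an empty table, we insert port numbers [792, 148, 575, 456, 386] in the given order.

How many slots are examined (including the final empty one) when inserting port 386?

792 hashes to 1; slot 1 is free → place at 1.
148 hashes to 1; 1 taken → place at 2.
575 hashes to 1; 1,2 taken → place at 3.
456 hashes to 1; 1,2,3 taken → place at 4.
386 hashes to 1; 1,2,3,4 taken → place at 5.
Table: [∅, 792, 148, 575, 456, 386, ∅]

5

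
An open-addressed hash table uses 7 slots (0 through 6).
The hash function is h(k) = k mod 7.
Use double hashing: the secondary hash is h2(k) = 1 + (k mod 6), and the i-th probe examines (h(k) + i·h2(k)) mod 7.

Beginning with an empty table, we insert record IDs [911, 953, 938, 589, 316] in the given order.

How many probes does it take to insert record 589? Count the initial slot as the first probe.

3

911: h=1 -> slot 1
953: h=1, h2=6, probe 1,0 -> slot 0
938: h=0, h2=3, probe 0,3 -> slot 3
589: h=1, h2=2, probe 1,3,5 -> slot 5
316: h=1, h2=5, probe 1,6 -> slot 6
Table: [953, 911, ., 938, ., 589, 316]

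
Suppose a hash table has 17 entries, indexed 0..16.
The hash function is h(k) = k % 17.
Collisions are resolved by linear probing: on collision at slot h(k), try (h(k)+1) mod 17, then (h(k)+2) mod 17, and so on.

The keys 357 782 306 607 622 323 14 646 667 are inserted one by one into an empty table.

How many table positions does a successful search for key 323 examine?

4

357: h=0 => slot 0
782: h=0, probe 0,1 => slot 1
306: h=0, probe 0,1,2 => slot 2
607: h=12 => slot 12
622: h=10 => slot 10
323: h=0, probe 0,1,2,3 => slot 3
14: h=14 => slot 14
646: h=0, probe 0,1,2,3,4 => slot 4
667: h=4, probe 4,5 => slot 5
Table: [357, 782, 306, 323, 646, 667, —, —, —, —, 622, —, 607, —, 14, —, —]
Lookup 323: h=0, probe 0,1,2,3 → found at 3.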